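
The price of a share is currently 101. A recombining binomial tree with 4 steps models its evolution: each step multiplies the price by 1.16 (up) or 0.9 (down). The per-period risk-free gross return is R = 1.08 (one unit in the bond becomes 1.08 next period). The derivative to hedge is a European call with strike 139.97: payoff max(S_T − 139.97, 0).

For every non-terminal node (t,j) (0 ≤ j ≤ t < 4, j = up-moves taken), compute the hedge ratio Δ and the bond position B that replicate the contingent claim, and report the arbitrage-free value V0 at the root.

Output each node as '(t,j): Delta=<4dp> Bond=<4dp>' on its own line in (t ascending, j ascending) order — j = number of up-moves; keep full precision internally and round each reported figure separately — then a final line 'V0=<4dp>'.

(0,0): Delta=0.4368 Bond=-36.2941
(1,0): Delta=0.0333 Bond=-2.5227
(1,1): Delta=0.5759 Bond=-55.4976
(2,0): Delta=0.0000 Bond=0.0000
(2,1): Delta=0.0448 Bond=-3.9354
(2,2): Delta=0.7590 Bond=-84.8272
(3,0): Delta=0.0000 Bond=0.0000
(3,1): Delta=0.0000 Bond=0.0000
(3,2): Delta=0.0602 Bond=-6.1393
(3,3): Delta=1.0000 Bond=-129.6019
V0=7.8194

Since d<R<u, set p* = (R−d)/(u−d) = 0.6923; price each node as the discounted p*-expectation of its children.
Payoff layer (t=4): V(4,0)=0.0000, V(4,1)=0.0000, V(4,2)=0.0000, V(4,3)=1.9154, V(4,4)=42.9046
Node (3,0) S=73.6290: V=(p*·0.0000+(1−p*)·0.0000)/1.08=0.0000; Δ=(0.0000−0.0000)/(85.4096−66.2661)=0.0000; B=V−Δ·S=0.0000
Node (3,1) S=94.8996: V=(p*·0.0000+(1−p*)·0.0000)/1.08=0.0000; Δ=(0.0000−0.0000)/(110.0835−85.4096)=0.0000; B=V−Δ·S=0.0000
Node (3,2) S=122.3150: V=(p*·1.9154+(1−p*)·0.0000)/1.08=1.2279; Δ=(1.9154−0.0000)/(141.8854−110.0835)=0.0602; B=V−Δ·S=-6.1393
Node (3,3) S=157.6505: V=(p*·42.9046+(1−p*)·1.9154)/1.08=28.0486; Δ=(42.9046−1.9154)/(182.8746−141.8854)=1.0000; B=V−Δ·S=-129.6019
Node (2,0) S=81.8100: V=(p*·0.0000+(1−p*)·0.0000)/1.08=0.0000; Δ=(0.0000−0.0000)/(94.8996−73.6290)=0.0000; B=V−Δ·S=0.0000
Node (2,1) S=105.4440: V=(p*·1.2279+(1−p*)·0.0000)/1.08=0.7871; Δ=(1.2279−0.0000)/(122.3150−94.8996)=0.0448; B=V−Δ·S=-3.9354
Node (2,2) S=135.9056: V=(p*·28.0486+(1−p*)·1.2279)/1.08=18.3297; Δ=(28.0486−1.2279)/(157.6505−122.3150)=0.7590; B=V−Δ·S=-84.8272
Node (1,0) S=90.9000: V=(p*·0.7871+(1−p*)·0.0000)/1.08=0.5045; Δ=(0.7871−0.0000)/(105.4440−81.8100)=0.0333; B=V−Δ·S=-2.5227
Node (1,1) S=117.1600: V=(p*·18.3297+(1−p*)·0.7871)/1.08=11.9741; Δ=(18.3297−0.7871)/(135.9056−105.4440)=0.5759; B=V−Δ·S=-55.4976
Node (0,0) S=101.0000: V=(p*·11.9741+(1−p*)·0.5045)/1.08=7.8194; Δ=(11.9741−0.5045)/(117.1600−90.9000)=0.4368; B=V−Δ·S=-36.2941
Root portfolio cost Δ·101+B reproduces V0=7.8194.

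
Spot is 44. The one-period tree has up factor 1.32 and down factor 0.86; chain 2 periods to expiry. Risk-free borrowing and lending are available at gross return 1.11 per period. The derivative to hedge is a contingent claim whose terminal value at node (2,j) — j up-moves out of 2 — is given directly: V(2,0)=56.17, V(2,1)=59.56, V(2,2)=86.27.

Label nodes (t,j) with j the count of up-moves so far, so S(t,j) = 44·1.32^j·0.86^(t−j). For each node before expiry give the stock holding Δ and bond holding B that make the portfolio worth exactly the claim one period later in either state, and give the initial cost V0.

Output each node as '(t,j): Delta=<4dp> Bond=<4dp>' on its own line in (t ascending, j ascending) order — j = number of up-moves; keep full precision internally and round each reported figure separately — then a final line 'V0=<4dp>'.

(0,0): Delta=0.7150 Bond=22.7091
(1,0): Delta=0.1948 Bond=44.8939
(1,1): Delta=0.9997 Bond=8.6702
V0=54.1699

The replicating-portfolio and risk-neutral prices coincide; use p* = (1.11−0.86)/(1.32−0.86) = 0.5435 for the latter.
Terminal values V(2,·): V(2,0)=56.1700, V(2,1)=59.5600, V(2,2)=86.2700
(1,0): S=37.8400. Δ = (V_up−V_dn)/(S_up−S_dn) = (59.5600−56.1700)/(49.9488−32.5424) = 0.1948. V = [p*·59.5600 + (1−p*)·56.1700]/1.11 = 52.2634. B = V − Δ·S = 44.8939.
(1,1): S=58.0800. Δ = (V_up−V_dn)/(S_up−S_dn) = (86.2700−59.5600)/(76.6656−49.9488) = 0.9997. V = [p*·86.2700 + (1−p*)·59.5600]/1.11 = 66.7354. B = V − Δ·S = 8.6702.
(0,0): S=44.0000. Δ = (V_up−V_dn)/(S_up−S_dn) = (66.7354−52.2634)/(58.0800−37.8400) = 0.7150. V = [p*·66.7354 + (1−p*)·52.2634]/1.11 = 54.1699. B = V − Δ·S = 22.7091.
Each (Δ,B) replicates both successor values, so the strategy is self-financing and V0 is arbitrage-free.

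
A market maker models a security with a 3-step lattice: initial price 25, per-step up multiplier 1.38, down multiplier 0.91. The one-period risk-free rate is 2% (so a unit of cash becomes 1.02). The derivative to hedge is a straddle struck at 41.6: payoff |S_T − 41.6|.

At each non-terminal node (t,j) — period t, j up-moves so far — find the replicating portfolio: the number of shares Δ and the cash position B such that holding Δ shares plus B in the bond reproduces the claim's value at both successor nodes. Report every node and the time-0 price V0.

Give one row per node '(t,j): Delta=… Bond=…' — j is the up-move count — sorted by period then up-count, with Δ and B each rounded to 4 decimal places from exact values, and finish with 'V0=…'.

Under the risk-neutral measure, an up-move has probability p* = (R−d)/(u−d) = 0.2340 and values discount at R = 1.02.
Terminal payoffs: V(3,0)=22.7607, V(3,1)=13.0305, V(3,2)=1.7251, V(3,3)=24.1018
Node (2,0) S=20.7025: V=(p*·13.0305+(1−p*)·22.7607)/1.02=20.0818; Δ=(13.0305−22.7607)/(28.5694−18.8393)=-1.0000; B=V−Δ·S=40.7843
Node (2,1) S=31.3950: V=(p*·1.7251+(1−p*)·13.0305)/1.02=10.1810; Δ=(1.7251−13.0305)/(43.3251−28.5694)=-0.7662; B=V−Δ·S=34.2351
Node (2,2) S=47.6100: V=(p*·24.1018+(1−p*)·1.7251)/1.02=6.8257; Δ=(24.1018−1.7251)/(65.7018−43.3251)=1.0000; B=V−Δ·S=-40.7843
Node (1,0) S=22.7500: V=(p*·10.1810+(1−p*)·20.0818)/1.02=17.4163; Δ=(10.1810−20.0818)/(31.3950−20.7025)=-0.9260; B=V−Δ·S=38.4819
Node (1,1) S=34.5000: V=(p*·6.8257+(1−p*)·10.1810)/1.02=9.2115; Δ=(6.8257−10.1810)/(47.6100−31.3950)=-0.2069; B=V−Δ·S=16.3504
Node (0,0) S=25.0000: V=(p*·9.2115+(1−p*)·17.4163)/1.02=15.1922; Δ=(9.2115−17.4163)/(34.5000−22.7500)=-0.6983; B=V−Δ·S=32.6492
Check: Δ(0,0)·S0 + B(0,0) = 15.1922 = V0.

(0,0): Delta=-0.6983 Bond=32.6492
(1,0): Delta=-0.9260 Bond=38.4819
(1,1): Delta=-0.2069 Bond=16.3504
(2,0): Delta=-1.0000 Bond=40.7843
(2,1): Delta=-0.7662 Bond=34.2351
(2,2): Delta=1.0000 Bond=-40.7843
V0=15.1922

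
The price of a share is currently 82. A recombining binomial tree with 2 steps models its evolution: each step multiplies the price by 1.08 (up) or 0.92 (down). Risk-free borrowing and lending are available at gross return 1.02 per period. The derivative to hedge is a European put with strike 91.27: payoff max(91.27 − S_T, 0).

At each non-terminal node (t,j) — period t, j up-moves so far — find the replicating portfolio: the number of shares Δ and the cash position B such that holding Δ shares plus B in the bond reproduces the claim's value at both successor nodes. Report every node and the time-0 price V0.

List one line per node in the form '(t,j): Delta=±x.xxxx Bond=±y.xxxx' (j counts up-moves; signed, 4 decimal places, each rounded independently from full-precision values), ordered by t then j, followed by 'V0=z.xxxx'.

Since d<R<u, set p* = (R−d)/(u−d) = 0.6250; price each node as the discounted p*-expectation of its children.
At expiry t=2: V(2,0)=21.8652, V(2,1)=9.7948, V(2,2)=0.0000
Node (1,0) S=75.4400: V=(p*·9.7948+(1−p*)·21.8652)/1.02=14.0404; Δ=(9.7948−21.8652)/(81.4752−69.4048)=-1.0000; B=V−Δ·S=89.4804
Node (1,1) S=88.5600: V=(p*·0.0000+(1−p*)·9.7948)/1.02=3.6010; Δ=(0.0000−9.7948)/(95.6448−81.4752)=-0.6913; B=V−Δ·S=64.8185
Node (0,0) S=82.0000: V=(p*·3.6010+(1−p*)·14.0404)/1.02=7.3684; Δ=(3.6010−14.0404)/(88.5600−75.4400)=-0.7957; B=V−Δ·S=72.6144
Root portfolio cost Δ·82+B reproduces V0=7.3684.

(0,0): Delta=-0.7957 Bond=72.6144
(1,0): Delta=-1.0000 Bond=89.4804
(1,1): Delta=-0.6913 Bond=64.8185
V0=7.3684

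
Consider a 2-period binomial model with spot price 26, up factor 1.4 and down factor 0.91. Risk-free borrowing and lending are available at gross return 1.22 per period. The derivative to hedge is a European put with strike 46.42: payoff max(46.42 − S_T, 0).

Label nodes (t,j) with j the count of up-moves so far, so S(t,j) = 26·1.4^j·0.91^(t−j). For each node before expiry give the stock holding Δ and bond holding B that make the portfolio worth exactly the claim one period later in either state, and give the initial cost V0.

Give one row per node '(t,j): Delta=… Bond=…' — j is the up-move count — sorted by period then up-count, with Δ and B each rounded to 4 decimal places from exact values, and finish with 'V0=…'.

Under the risk-neutral measure, an up-move has probability p* = (R−d)/(u−d) = 0.6327 and values discount at R = 1.22.
Payoff layer (t=2): V(2,0)=24.8894, V(2,1)=13.2960, V(2,2)=0.0000
  t=1,j=0: stock 23.6600 → up 33.1240 (V=13.2960), down 21.5306 (V=24.8894). Price 14.3892; hedge Δ=-1.0000, bond B=38.0492.
  t=1,j=1: stock 36.4000 → up 50.9600 (V=0.0000), down 33.1240 (V=13.2960). Price 4.0035; hedge Δ=-0.7455, bond B=31.1382.
  t=0,j=0: stock 26.0000 → up 36.4000 (V=4.0035), down 23.6600 (V=14.3892). Price 6.4087; hedge Δ=-0.8152, bond B=27.6040.
Self-financing check: at every node Δ·S+B equals the discounted successor values.

(0,0): Delta=-0.8152 Bond=27.6040
(1,0): Delta=-1.0000 Bond=38.0492
(1,1): Delta=-0.7455 Bond=31.1382
V0=6.4087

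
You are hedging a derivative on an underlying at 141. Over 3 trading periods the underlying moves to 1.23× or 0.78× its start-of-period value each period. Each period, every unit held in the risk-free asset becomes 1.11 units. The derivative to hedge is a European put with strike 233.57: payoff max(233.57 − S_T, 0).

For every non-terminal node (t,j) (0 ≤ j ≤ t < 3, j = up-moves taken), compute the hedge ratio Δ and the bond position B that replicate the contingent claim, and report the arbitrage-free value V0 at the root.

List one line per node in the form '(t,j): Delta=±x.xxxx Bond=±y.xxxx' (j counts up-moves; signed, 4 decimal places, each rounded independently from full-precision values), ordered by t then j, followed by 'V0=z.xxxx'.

(0,0): Delta=-0.8018 Bond=151.1466
(1,0): Delta=-1.0000 Bond=189.5707
(1,1): Delta=-0.7561 Bond=159.8461
(2,0): Delta=-1.0000 Bond=210.4234
(2,1): Delta=-1.0000 Bond=210.4234
(2,2): Delta=-0.6999 Bond=165.4313
V0=38.0927

The replicating-portfolio and risk-neutral prices coincide; use p* = (1.11−0.78)/(1.23−0.78) = 0.7333 for the latter.
At expiry t=3: V(3,0)=166.6582, V(3,1)=128.0552, V(3,2)=67.1813, V(3,3)=0.0000
(2,0): S=85.7844. Δ = (V_up−V_dn)/(S_up−S_dn) = (128.0552−166.6582)/(105.5148−66.9118) = -1.0000. V = [p*·128.0552 + (1−p*)·166.6582]/1.11 = 124.6390. B = V − Δ·S = 210.4234.
(2,1): S=135.2754. Δ = (V_up−V_dn)/(S_up−S_dn) = (67.1813−128.0552)/(166.3887−105.5148) = -1.0000. V = [p*·67.1813 + (1−p*)·128.0552]/1.11 = 75.1480. B = V − Δ·S = 210.4234.
(2,2): S=213.3189. Δ = (V_up−V_dn)/(S_up−S_dn) = (0.0000−67.1813)/(262.3822−166.3887) = -0.6999. V = [p*·0.0000 + (1−p*)·67.1813]/1.11 = 16.1396. B = V − Δ·S = 165.4313.
(1,0): S=109.9800. Δ = (V_up−V_dn)/(S_up−S_dn) = (75.1480−124.6390)/(135.2754−85.7844) = -1.0000. V = [p*·75.1480 + (1−p*)·124.6390]/1.11 = 79.5907. B = V − Δ·S = 189.5707.
(1,1): S=173.4300. Δ = (V_up−V_dn)/(S_up−S_dn) = (16.1396−75.1480)/(213.3189−135.2754) = -0.7561. V = [p*·16.1396 + (1−p*)·75.1480]/1.11 = 28.7164. B = V − Δ·S = 159.8461.
(0,0): S=141.0000. Δ = (V_up−V_dn)/(S_up−S_dn) = (28.7164−79.5907)/(173.4300−109.9800) = -0.8018. V = [p*·28.7164 + (1−p*)·79.5907]/1.11 = 38.0927. B = V − Δ·S = 151.1466.
Each (Δ,B) replicates both successor values, so the strategy is self-financing and V0 is arbitrage-free.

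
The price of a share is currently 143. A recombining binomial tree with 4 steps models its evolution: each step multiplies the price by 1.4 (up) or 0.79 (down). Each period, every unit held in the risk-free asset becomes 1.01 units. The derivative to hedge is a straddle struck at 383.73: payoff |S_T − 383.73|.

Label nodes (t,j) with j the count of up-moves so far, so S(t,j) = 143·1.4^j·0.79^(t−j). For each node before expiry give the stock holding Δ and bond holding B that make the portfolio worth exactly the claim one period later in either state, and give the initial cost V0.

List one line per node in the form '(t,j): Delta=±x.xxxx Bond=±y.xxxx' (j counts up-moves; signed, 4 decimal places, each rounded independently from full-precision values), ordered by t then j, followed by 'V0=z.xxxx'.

(0,0): Delta=-0.8271 Bond=349.4182
(1,0): Delta=-1.0000 Bond=372.4446
(1,1): Delta=-0.6541 Bond=318.2871
(2,0): Delta=-1.0000 Bond=376.1690
(2,1): Delta=-1.0000 Bond=376.1690
(2,2): Delta=-0.3082 Bond=224.5034
(3,0): Delta=-1.0000 Bond=379.9307
(3,1): Delta=-1.0000 Bond=379.9307
(3,2): Delta=-1.0000 Bond=379.9307
(3,3): Delta=0.3839 Bond=-44.8018
V0=231.1425

Under the risk-neutral measure, an up-move has probability p* = (R−d)/(u−d) = 0.3607 and values discount at R = 1.01.
At expiry t=4: V(4,0)=328.0314, V(4,1)=285.0236, V(4,2)=208.8073, V(4,3)=73.7403, V(4,4)=165.6188
Node (3,0) S=70.5046: V=(p*·285.0236+(1−p*)·328.0314)/1.01=309.4261; Δ=(285.0236−328.0314)/(98.7064−55.6986)=-1.0000; B=V−Δ·S=379.9307
Node (3,1) S=124.9448: V=(p*·208.8073+(1−p*)·285.0236)/1.01=254.9859; Δ=(208.8073−285.0236)/(174.9227−98.7064)=-1.0000; B=V−Δ·S=379.9307
Node (3,2) S=221.4212: V=(p*·73.7403+(1−p*)·208.8073)/1.01=158.5095; Δ=(73.7403−208.8073)/(309.9897−174.9227)=-1.0000; B=V−Δ·S=379.9307
Node (3,3) S=392.3920: V=(p*·165.6188+(1−p*)·73.7403)/1.01=105.8186; Δ=(165.6188−73.7403)/(549.3488−309.9897)=0.3839; B=V−Δ·S=-44.8018
Node (2,0) S=89.2463: V=(p*·254.9859+(1−p*)·309.4261)/1.01=286.9227; Δ=(254.9859−309.4261)/(124.9448−70.5046)=-1.0000; B=V−Δ·S=376.1690
Node (2,1) S=158.1580: V=(p*·158.5095+(1−p*)·254.9859)/1.01=218.0110; Δ=(158.5095−254.9859)/(221.4212−124.9448)=-1.0000; B=V−Δ·S=376.1690
Node (2,2) S=280.2800: V=(p*·105.8186+(1−p*)·158.5095)/1.01=138.1250; Δ=(105.8186−158.5095)/(392.3920−221.4212)=-0.3082; B=V−Δ·S=224.5034
Node (1,0) S=112.9700: V=(p*·218.0110+(1−p*)·286.9227)/1.01=259.4746; Δ=(218.0110−286.9227)/(158.1580−89.2463)=-1.0000; B=V−Δ·S=372.4446
Node (1,1) S=200.2000: V=(p*·138.1250+(1−p*)·218.0110)/1.01=187.3264; Δ=(138.1250−218.0110)/(280.2800−158.1580)=-0.6541; B=V−Δ·S=318.2871
Node (0,0) S=143.0000: V=(p*·187.3264+(1−p*)·259.4746)/1.01=231.1425; Δ=(187.3264−259.4746)/(200.2000−112.9700)=-0.8271; B=V−Δ·S=349.4182
Self-financing check: at every node Δ·S+B equals the discounted successor values.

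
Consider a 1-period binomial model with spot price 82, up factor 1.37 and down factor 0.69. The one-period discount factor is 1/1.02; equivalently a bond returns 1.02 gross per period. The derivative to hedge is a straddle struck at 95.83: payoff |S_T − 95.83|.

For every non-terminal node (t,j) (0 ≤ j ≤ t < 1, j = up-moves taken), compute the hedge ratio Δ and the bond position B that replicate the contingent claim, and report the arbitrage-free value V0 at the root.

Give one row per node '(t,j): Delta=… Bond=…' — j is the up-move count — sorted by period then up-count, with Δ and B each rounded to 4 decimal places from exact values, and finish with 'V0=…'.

No-arbitrage ⇒ martingale measure with p* = (R−d)/(u−d) = 0.4853.
Terminal values V(1,·): V(1,0)=39.2500, V(1,1)=16.5100
(0,0): S=82.0000. Δ = (V_up−V_dn)/(S_up−S_dn) = (16.5100−39.2500)/(112.3400−56.5800) = -0.4078. V = [p*·16.5100 + (1−p*)·39.2500]/1.02 = 27.6612. B = V − Δ·S = 61.1024.
The time-0 hedge costs 27.6612, which is the no-arbitrage price.

(0,0): Delta=-0.4078 Bond=61.1024
V0=27.6612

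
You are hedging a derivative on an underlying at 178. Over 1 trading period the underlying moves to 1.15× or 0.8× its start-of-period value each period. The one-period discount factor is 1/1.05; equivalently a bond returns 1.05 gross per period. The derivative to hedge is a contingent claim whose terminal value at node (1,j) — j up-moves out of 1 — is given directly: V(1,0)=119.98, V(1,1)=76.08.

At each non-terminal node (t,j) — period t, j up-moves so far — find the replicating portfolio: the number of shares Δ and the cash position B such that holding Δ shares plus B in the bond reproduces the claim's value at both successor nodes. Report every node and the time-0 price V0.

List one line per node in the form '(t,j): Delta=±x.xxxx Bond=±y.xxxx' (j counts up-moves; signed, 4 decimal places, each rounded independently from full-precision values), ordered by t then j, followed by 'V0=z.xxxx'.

(0,0): Delta=-0.7047 Bond=209.8313
V0=84.4027

Under the risk-neutral measure, an up-move has probability p* = (R−d)/(u−d) = 0.7143 and values discount at R = 1.05.
Payoff layer (t=1): V(1,0)=119.9800, V(1,1)=76.0800
(0,0): S=178.0000. Δ = (V_up−V_dn)/(S_up−S_dn) = (76.0800−119.9800)/(204.7000−142.4000) = -0.7047. V = [p*·76.0800 + (1−p*)·119.9800]/1.05 = 84.4027. B = V − Δ·S = 209.8313.
Check: Δ(0,0)·S0 + B(0,0) = 84.4027 = V0.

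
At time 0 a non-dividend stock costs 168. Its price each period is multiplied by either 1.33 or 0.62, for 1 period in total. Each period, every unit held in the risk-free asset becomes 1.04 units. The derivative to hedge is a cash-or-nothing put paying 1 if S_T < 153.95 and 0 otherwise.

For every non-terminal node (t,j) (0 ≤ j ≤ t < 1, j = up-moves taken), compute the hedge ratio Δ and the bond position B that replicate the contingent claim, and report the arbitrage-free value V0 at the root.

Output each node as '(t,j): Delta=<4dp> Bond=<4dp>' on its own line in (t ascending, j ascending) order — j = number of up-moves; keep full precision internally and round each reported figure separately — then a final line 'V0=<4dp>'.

Under the risk-neutral measure, an up-move has probability p* = (R−d)/(u−d) = 0.5915 and values discount at R = 1.04.
Payoff layer (t=1): V(1,0)=1.0000, V(1,1)=0.0000
Node (0,0) S=168.0000: V=(p*·0.0000+(1−p*)·1.0000)/1.04=0.3927; Δ=(0.0000−1.0000)/(223.4400−104.1600)=-0.0084; B=V−Δ·S=1.8012
Root portfolio cost Δ·168+B reproduces V0=0.3927.

(0,0): Delta=-0.0084 Bond=1.8012
V0=0.3927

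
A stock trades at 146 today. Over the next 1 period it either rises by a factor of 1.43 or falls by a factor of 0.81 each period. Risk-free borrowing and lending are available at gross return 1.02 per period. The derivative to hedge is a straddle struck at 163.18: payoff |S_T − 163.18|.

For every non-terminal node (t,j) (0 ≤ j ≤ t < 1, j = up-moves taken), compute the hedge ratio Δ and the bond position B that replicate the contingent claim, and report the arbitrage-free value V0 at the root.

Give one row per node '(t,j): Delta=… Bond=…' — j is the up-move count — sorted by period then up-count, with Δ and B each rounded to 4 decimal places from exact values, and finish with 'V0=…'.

The replicating-portfolio and risk-neutral prices coincide; use p* = (1.02−0.81)/(1.43−0.81) = 0.3387 for the latter.
At expiry t=1: V(1,0)=44.9200, V(1,1)=45.6000
Node (0,0) S=146.0000: V=(p*·45.6000+(1−p*)·44.9200)/1.02=44.2650; Δ=(45.6000−44.9200)/(208.7800−118.2600)=0.0075; B=V−Δ·S=43.1682
Each (Δ,B) replicates both successor values, so the strategy is self-financing and V0 is arbitrage-free.

(0,0): Delta=0.0075 Bond=43.1682
V0=44.2650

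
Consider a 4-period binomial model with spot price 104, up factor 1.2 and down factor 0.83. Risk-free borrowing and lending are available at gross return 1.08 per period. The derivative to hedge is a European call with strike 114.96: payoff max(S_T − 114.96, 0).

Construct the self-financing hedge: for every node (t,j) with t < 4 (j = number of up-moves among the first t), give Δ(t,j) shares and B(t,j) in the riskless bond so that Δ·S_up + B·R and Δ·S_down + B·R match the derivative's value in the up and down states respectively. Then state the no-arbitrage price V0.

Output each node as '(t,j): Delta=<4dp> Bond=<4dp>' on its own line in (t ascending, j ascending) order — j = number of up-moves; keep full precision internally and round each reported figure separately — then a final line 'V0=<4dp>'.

(0,0): Delta=0.7366 Bond=-51.1149
(1,0): Delta=0.4191 Bond=-27.8048
(1,1): Delta=0.8419 Bond=-68.3558
(2,0): Delta=0.0000 Bond=0.0000
(2,1): Delta=0.5583 Bond=-44.4432
(2,2): Delta=0.9361 Bond=-87.9271
(3,0): Delta=0.0000 Bond=0.0000
(3,1): Delta=0.0000 Bond=0.0000
(3,2): Delta=0.7436 Bond=-71.0380
(3,3): Delta=1.0000 Bond=-106.4444
V0=25.4864

Since d<R<u, set p* = (R−d)/(u−d) = 0.6757; price each node as the discounted p*-expectation of its children.
Payoff layer (t=4): V(4,0)=0.0000, V(4,1)=0.0000, V(4,2)=0.0000, V(4,3)=34.2010, V(4,4)=100.6944
(3,0): S=59.4658. Δ = (V_up−V_dn)/(S_up−S_dn) = (0.0000−0.0000)/(71.3590−49.3567) = 0.0000. V = [p*·0.0000 + (1−p*)·0.0000]/1.08 = 0.0000. B = V − Δ·S = 0.0000.
(3,1): S=85.9747. Δ = (V_up−V_dn)/(S_up−S_dn) = (0.0000−0.0000)/(103.1697−71.3590) = 0.0000. V = [p*·0.0000 + (1−p*)·0.0000]/1.08 = 0.0000. B = V − Δ·S = 0.0000.
(3,2): S=124.3008. Δ = (V_up−V_dn)/(S_up−S_dn) = (34.2010−0.0000)/(149.1610−103.1697) = 0.7436. V = [p*·34.2010 + (1−p*)·0.0000]/1.08 = 21.3970. B = V − Δ·S = -71.0380.
(3,3): S=179.7120. Δ = (V_up−V_dn)/(S_up−S_dn) = (100.6944−34.2010)/(215.6544−149.1610) = 1.0000. V = [p*·100.6944 + (1−p*)·34.2010]/1.08 = 73.2676. B = V − Δ·S = -106.4444.
(2,0): S=71.6456. Δ = (V_up−V_dn)/(S_up−S_dn) = (0.0000−0.0000)/(85.9747−59.4658) = 0.0000. V = [p*·0.0000 + (1−p*)·0.0000]/1.08 = 0.0000. B = V − Δ·S = 0.0000.
(2,1): S=103.5840. Δ = (V_up−V_dn)/(S_up−S_dn) = (21.3970−0.0000)/(124.3008−85.9747) = 0.5583. V = [p*·21.3970 + (1−p*)·0.0000]/1.08 = 13.3865. B = V − Δ·S = -44.4432.
(2,2): S=149.7600. Δ = (V_up−V_dn)/(S_up−S_dn) = (73.2676−21.3970)/(179.7120−124.3008) = 0.9361. V = [p*·73.2676 + (1−p*)·21.3970]/1.08 = 52.2636. B = V − Δ·S = -87.9271.
(1,0): S=86.3200. Δ = (V_up−V_dn)/(S_up−S_dn) = (13.3865−0.0000)/(103.5840−71.6456) = 0.4191. V = [p*·13.3865 + (1−p*)·0.0000]/1.08 = 8.3749. B = V − Δ·S = -27.8048.
(1,1): S=124.8000. Δ = (V_up−V_dn)/(S_up−S_dn) = (52.2636−13.3865)/(149.7600−103.5840) = 0.8419. V = [p*·52.2636 + (1−p*)·13.3865]/1.08 = 36.7174. B = V − Δ·S = -68.3558.
(0,0): S=104.0000. Δ = (V_up−V_dn)/(S_up−S_dn) = (36.7174−8.3749)/(124.8000−86.3200) = 0.7366. V = [p*·36.7174 + (1−p*)·8.3749]/1.08 = 25.4864. B = V − Δ·S = -51.1149.
Check: Δ(0,0)·S0 + B(0,0) = 25.4864 = V0.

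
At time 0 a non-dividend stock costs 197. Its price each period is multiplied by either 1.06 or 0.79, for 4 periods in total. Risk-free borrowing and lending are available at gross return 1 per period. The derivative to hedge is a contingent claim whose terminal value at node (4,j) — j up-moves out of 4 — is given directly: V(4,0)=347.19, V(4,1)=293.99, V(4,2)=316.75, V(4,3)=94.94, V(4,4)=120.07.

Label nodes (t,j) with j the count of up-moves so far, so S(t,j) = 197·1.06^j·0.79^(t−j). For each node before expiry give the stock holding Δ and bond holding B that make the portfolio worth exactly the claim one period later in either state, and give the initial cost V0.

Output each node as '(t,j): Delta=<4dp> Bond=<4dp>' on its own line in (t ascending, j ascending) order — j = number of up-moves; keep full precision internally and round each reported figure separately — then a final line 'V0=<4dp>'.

The replicating-portfolio and risk-neutral prices coincide; use p* = (1−0.79)/(1.06−0.79) = 0.7778 for the latter.
Payoff layer (t=4): V(4,0)=347.1900, V(4,1)=293.9900, V(4,2)=316.7500, V(4,3)=94.9400, V(4,4)=120.0700
  t=3,j=0: stock 97.1287 → up 102.9564 (V=293.9900), down 76.7317 (V=347.1900). Price 305.8122; hedge Δ=-2.0286, bond B=502.8493.
  t=3,j=1: stock 130.3246 → up 138.1440 (V=316.7500), down 102.9564 (V=293.9900). Price 311.6922; hedge Δ=0.6468, bond B=227.3959.
  t=3,j=2: stock 174.8659 → up 185.3578 (V=94.9400), down 138.1440 (V=316.7500). Price 144.2311; hedge Δ=-4.6980, bond B=965.7496.
  t=3,j=3: stock 234.6302 → up 248.7080 (V=120.0700), down 185.3578 (V=94.9400). Price 114.4856; hedge Δ=0.3967, bond B=21.4115.
  t=2,j=0: stock 122.9477 → up 130.3246 (V=311.6922), down 97.1287 (V=305.8122). Price 310.3856; hedge Δ=0.1771, bond B=288.6078.
  t=2,j=1: stock 164.9678 → up 174.8659 (V=144.2311), down 130.3246 (V=311.6922). Price 181.4447; hedge Δ=-3.7597, bond B=801.6710.
  t=2,j=2: stock 221.3492 → up 234.6302 (V=114.4856), down 174.8659 (V=144.2311). Price 121.0957; hedge Δ=-0.4977, bond B=231.2644.
  t=1,j=0: stock 155.6300 → up 164.9678 (V=181.4447), down 122.9477 (V=310.3856). Price 210.0982; hedge Δ=-3.0686, bond B=687.6570.
  t=1,j=1: stock 208.8200 → up 221.3492 (V=121.0957), down 164.9678 (V=181.4447). Price 134.5066; hedge Δ=-1.0704, bond B=358.0214.
  t=0,j=0: stock 197.0000 → up 208.8200 (V=134.5066), down 155.6300 (V=210.0982). Price 151.3047; hedge Δ=-1.4212, bond B=431.2738.
Check: Δ(0,0)·S0 + B(0,0) = 151.3047 = V0.

(0,0): Delta=-1.4212 Bond=431.2738
(1,0): Delta=-3.0686 Bond=687.6570
(1,1): Delta=-1.0704 Bond=358.0214
(2,0): Delta=0.1771 Bond=288.6078
(2,1): Delta=-3.7597 Bond=801.6710
(2,2): Delta=-0.4977 Bond=231.2644
(3,0): Delta=-2.0286 Bond=502.8493
(3,1): Delta=0.6468 Bond=227.3959
(3,2): Delta=-4.6980 Bond=965.7496
(3,3): Delta=0.3967 Bond=21.4115
V0=151.3047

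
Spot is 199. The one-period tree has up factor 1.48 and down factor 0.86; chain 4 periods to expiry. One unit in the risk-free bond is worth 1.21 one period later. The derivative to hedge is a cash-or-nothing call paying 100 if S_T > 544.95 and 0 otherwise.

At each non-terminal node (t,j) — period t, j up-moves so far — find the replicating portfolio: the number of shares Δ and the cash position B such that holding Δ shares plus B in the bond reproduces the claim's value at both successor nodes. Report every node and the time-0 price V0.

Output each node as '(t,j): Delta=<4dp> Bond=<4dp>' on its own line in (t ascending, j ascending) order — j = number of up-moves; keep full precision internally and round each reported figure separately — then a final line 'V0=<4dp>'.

(0,0): Delta=0.1905 Bond=-18.5484
(1,0): Delta=0.2051 Bond=-24.9519
(1,1): Delta=0.1839 Bond=-20.5086
(2,0): Delta=0.0000 Bond=0.0000
(2,1): Delta=0.2971 Bond=-53.4826
(2,2): Delta=0.1332 Bond=-2.7008
(3,0): Delta=0.0000 Bond=0.0000
(3,1): Delta=0.0000 Bond=0.0000
(3,2): Delta=0.4303 Bond=-114.6361
(3,3): Delta=0.0000 Bond=82.6446
V0=19.3567

Under the risk-neutral measure, an up-move has probability p* = (R−d)/(u−d) = 0.5645 and values discount at R = 1.21.
Terminal values V(4,·): V(4,0)=0.0000, V(4,1)=0.0000, V(4,2)=0.0000, V(4,3)=100.0000, V(4,4)=100.0000
(3,0): S=126.5751. Δ = (V_up−V_dn)/(S_up−S_dn) = (0.0000−0.0000)/(187.3312−108.8546) = 0.0000. V = [p*·0.0000 + (1−p*)·0.0000]/1.21 = 0.0000. B = V − Δ·S = 0.0000.
(3,1): S=217.8270. Δ = (V_up−V_dn)/(S_up−S_dn) = (0.0000−0.0000)/(322.3839−187.3312) = 0.0000. V = [p*·0.0000 + (1−p*)·0.0000]/1.21 = 0.0000. B = V − Δ·S = 0.0000.
(3,2): S=374.8651. Δ = (V_up−V_dn)/(S_up−S_dn) = (100.0000−0.0000)/(554.8003−322.3839) = 0.4303. V = [p*·100.0000 + (1−p*)·0.0000]/1.21 = 46.6542. B = V − Δ·S = -114.6361.
(3,3): S=645.1166. Δ = (V_up−V_dn)/(S_up−S_dn) = (100.0000−100.0000)/(954.7726−554.8003) = 0.0000. V = [p*·100.0000 + (1−p*)·100.0000]/1.21 = 82.6446. B = V − Δ·S = 82.6446.
(2,0): S=147.1804. Δ = (V_up−V_dn)/(S_up−S_dn) = (0.0000−0.0000)/(217.8270−126.5751) = 0.0000. V = [p*·0.0000 + (1−p*)·0.0000]/1.21 = 0.0000. B = V − Δ·S = 0.0000.
(2,1): S=253.2872. Δ = (V_up−V_dn)/(S_up−S_dn) = (46.6542−0.0000)/(374.8651−217.8270) = 0.2971. V = [p*·46.6542 + (1−p*)·0.0000]/1.21 = 21.7662. B = V − Δ·S = -53.4826.
(2,2): S=435.8896. Δ = (V_up−V_dn)/(S_up−S_dn) = (82.6446−46.6542)/(645.1166−374.8651) = 0.1332. V = [p*·82.6446 + (1−p*)·46.6542]/1.21 = 55.3483. B = V − Δ·S = -2.7008.
(1,0): S=171.1400. Δ = (V_up−V_dn)/(S_up−S_dn) = (21.7662−0.0000)/(253.2872−147.1804) = 0.2051. V = [p*·21.7662 + (1−p*)·0.0000]/1.21 = 10.1548. B = V − Δ·S = -24.9519.
(1,1): S=294.5200. Δ = (V_up−V_dn)/(S_up−S_dn) = (55.3483−21.7662)/(435.8896−253.2872) = 0.1839. V = [p*·55.3483 + (1−p*)·21.7662]/1.21 = 33.6560. B = V − Δ·S = -20.5086.
(0,0): S=199.0000. Δ = (V_up−V_dn)/(S_up−S_dn) = (33.6560−10.1548)/(294.5200−171.1400) = 0.1905. V = [p*·33.6560 + (1−p*)·10.1548]/1.21 = 19.3567. B = V − Δ·S = -18.5484.
Self-financing check: at every node Δ·S+B equals the discounted successor values.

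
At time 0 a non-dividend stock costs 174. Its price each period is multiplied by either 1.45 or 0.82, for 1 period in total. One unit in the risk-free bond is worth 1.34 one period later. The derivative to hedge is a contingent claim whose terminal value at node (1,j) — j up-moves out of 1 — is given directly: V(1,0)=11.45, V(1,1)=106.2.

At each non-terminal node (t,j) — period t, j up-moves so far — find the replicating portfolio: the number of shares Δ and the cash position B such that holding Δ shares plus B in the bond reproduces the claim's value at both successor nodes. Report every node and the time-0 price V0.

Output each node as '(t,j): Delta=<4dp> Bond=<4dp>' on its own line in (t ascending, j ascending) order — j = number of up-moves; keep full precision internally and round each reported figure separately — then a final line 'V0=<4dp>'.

(0,0): Delta=0.8643 Bond=-83.4891
V0=66.9077

No-arbitrage ⇒ martingale measure with p* = (R−d)/(u−d) = 0.8254.
Terminal payoffs: V(1,0)=11.4500, V(1,1)=106.2000
Node (0,0) S=174.0000: V=(p*·106.2000+(1−p*)·11.4500)/1.34=66.9077; Δ=(106.2000−11.4500)/(252.3000−142.6800)=0.8643; B=V−Δ·S=-83.4891
Each (Δ,B) replicates both successor values, so the strategy is self-financing and V0 is arbitrage-free.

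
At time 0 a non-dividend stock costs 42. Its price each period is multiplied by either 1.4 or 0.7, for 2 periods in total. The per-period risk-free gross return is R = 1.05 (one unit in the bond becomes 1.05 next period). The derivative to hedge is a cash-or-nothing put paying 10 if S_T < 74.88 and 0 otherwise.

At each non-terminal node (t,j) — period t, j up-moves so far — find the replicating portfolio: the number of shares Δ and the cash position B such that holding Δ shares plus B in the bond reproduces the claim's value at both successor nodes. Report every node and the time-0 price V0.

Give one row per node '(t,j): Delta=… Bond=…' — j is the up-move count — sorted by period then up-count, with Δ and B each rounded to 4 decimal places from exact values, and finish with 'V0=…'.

Since d<R<u, set p* = (R−d)/(u−d) = 0.5000; price each node as the discounted p*-expectation of its children.
At expiry t=2: V(2,0)=10.0000, V(2,1)=10.0000, V(2,2)=0.0000
Node (1,0) S=29.4000: V=(p*·10.0000+(1−p*)·10.0000)/1.05=9.5238; Δ=(10.0000−10.0000)/(41.1600−20.5800)=0.0000; B=V−Δ·S=9.5238
Node (1,1) S=58.8000: V=(p*·0.0000+(1−p*)·10.0000)/1.05=4.7619; Δ=(0.0000−10.0000)/(82.3200−41.1600)=-0.2430; B=V−Δ·S=19.0476
Node (0,0) S=42.0000: V=(p*·4.7619+(1−p*)·9.5238)/1.05=6.8027; Δ=(4.7619−9.5238)/(58.8000−29.4000)=-0.1620; B=V−Δ·S=13.6054
Each (Δ,B) replicates both successor values, so the strategy is self-financing and V0 is arbitrage-free.

(0,0): Delta=-0.1620 Bond=13.6054
(1,0): Delta=0.0000 Bond=9.5238
(1,1): Delta=-0.2430 Bond=19.0476
V0=6.8027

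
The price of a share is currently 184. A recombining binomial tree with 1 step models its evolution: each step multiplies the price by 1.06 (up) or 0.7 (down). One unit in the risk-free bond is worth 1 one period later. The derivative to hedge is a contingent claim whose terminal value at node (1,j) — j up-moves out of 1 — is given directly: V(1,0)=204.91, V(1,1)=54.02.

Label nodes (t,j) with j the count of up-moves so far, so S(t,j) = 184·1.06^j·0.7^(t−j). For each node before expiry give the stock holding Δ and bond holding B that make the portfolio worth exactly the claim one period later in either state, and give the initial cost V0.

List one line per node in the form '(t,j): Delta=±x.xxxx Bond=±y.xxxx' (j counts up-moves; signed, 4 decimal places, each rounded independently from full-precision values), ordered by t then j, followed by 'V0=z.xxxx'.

Under the risk-neutral measure, an up-move has probability p* = (R−d)/(u−d) = 0.8333 and values discount at R = 1.
Terminal payoffs: V(1,0)=204.9100, V(1,1)=54.0200
  t=0,j=0: stock 184.0000 → up 195.0400 (V=54.0200), down 128.8000 (V=204.9100). Price 79.1683; hedge Δ=-2.2779, bond B=498.3072.
The time-0 hedge costs 79.1683, which is the no-arbitrage price.

(0,0): Delta=-2.2779 Bond=498.3072
V0=79.1683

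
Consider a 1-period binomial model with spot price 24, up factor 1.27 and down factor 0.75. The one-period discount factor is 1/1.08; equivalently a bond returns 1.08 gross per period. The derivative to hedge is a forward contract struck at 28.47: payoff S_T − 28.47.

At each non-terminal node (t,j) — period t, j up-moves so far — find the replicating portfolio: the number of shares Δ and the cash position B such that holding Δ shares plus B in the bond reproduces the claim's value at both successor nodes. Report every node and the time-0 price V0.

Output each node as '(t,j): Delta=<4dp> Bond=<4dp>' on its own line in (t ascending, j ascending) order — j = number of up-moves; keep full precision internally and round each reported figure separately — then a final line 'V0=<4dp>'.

No-arbitrage ⇒ martingale measure with p* = (R−d)/(u−d) = 0.6346.
At expiry t=1: V(1,0)=-10.4700, V(1,1)=2.0100
(0,0): S=24.0000. Δ = (V_up−V_dn)/(S_up−S_dn) = (2.0100−-10.4700)/(30.4800−18.0000) = 1.0000. V = [p*·2.0100 + (1−p*)·-10.4700]/1.08 = -2.3611. B = V − Δ·S = -26.3611.
Each (Δ,B) replicates both successor values, so the strategy is self-financing and V0 is arbitrage-free.

(0,0): Delta=1.0000 Bond=-26.3611
V0=-2.3611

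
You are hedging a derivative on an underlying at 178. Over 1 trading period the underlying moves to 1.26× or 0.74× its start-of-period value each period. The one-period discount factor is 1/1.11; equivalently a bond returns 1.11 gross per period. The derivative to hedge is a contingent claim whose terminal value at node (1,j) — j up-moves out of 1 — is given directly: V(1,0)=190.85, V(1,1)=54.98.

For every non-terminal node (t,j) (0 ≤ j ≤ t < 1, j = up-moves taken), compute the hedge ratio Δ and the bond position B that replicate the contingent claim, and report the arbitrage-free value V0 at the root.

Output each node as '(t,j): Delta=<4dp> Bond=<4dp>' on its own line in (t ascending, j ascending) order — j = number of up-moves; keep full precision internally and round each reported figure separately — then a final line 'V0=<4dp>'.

(0,0): Delta=-1.4679 Bond=346.1292
V0=84.8408

Under the risk-neutral measure, an up-move has probability p* = (R−d)/(u−d) = 0.7115 and values discount at R = 1.11.
Payoff layer (t=1): V(1,0)=190.8500, V(1,1)=54.9800
(0,0): S=178.0000. Δ = (V_up−V_dn)/(S_up−S_dn) = (54.9800−190.8500)/(224.2800−131.7200) = -1.4679. V = [p*·54.9800 + (1−p*)·190.8500]/1.11 = 84.8408. B = V − Δ·S = 346.1292.
Root portfolio cost Δ·178+B reproduces V0=84.8408.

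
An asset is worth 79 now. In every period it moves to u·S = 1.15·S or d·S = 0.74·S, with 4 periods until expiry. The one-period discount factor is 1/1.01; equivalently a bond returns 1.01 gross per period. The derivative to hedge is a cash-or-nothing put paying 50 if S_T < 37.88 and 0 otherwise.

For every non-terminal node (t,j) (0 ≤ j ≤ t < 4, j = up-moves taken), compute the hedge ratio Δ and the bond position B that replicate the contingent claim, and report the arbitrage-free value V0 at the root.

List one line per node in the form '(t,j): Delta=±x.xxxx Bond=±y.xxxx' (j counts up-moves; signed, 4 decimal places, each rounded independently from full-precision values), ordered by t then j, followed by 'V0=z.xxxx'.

(0,0): Delta=-0.3451 Bond=32.9577
(1,0): Delta=-0.9197 Bond=66.8757
(1,1): Delta=-0.1534 Bond=15.8711
(2,0): Delta=-1.8380 Bond=107.2727
(2,1): Delta=-0.6133 Bond=46.9446
(2,2): Delta=0.0000 Bond=0.0000
(3,0): Delta=0.0000 Bond=49.5050
(3,1): Delta=-2.4513 Bond=138.8553
(3,2): Delta=0.0000 Bond=0.0000
(3,3): Delta=0.0000 Bond=0.0000
V0=5.6924

Risk-neutral probability p* = (R−d)/(u−d) = (1.01−0.74)/(1.15−0.74) = 0.6585.
At expiry t=4: V(4,0)=50.0000, V(4,1)=50.0000, V(4,2)=0.0000, V(4,3)=0.0000, V(4,4)=0.0000
(3,0): S=32.0127. Δ = (V_up−V_dn)/(S_up−S_dn) = (50.0000−50.0000)/(36.8146−23.6894) = 0.0000. V = [p*·50.0000 + (1−p*)·50.0000]/1.01 = 49.5050. B = V − Δ·S = 49.5050.
(3,1): S=49.7495. Δ = (V_up−V_dn)/(S_up−S_dn) = (0.0000−50.0000)/(57.2119−36.8146) = -2.4513. V = [p*·0.0000 + (1−p*)·50.0000]/1.01 = 16.9041. B = V − Δ·S = 138.8553.
(3,2): S=77.3133. Δ = (V_up−V_dn)/(S_up−S_dn) = (0.0000−0.0000)/(88.9104−57.2119) = 0.0000. V = [p*·0.0000 + (1−p*)·0.0000]/1.01 = 0.0000. B = V − Δ·S = 0.0000.
(3,3): S=120.1491. Δ = (V_up−V_dn)/(S_up−S_dn) = (0.0000−0.0000)/(138.1715−88.9104) = 0.0000. V = [p*·0.0000 + (1−p*)·0.0000]/1.01 = 0.0000. B = V − Δ·S = 0.0000.
(2,0): S=43.2604. Δ = (V_up−V_dn)/(S_up−S_dn) = (16.9041−49.5050)/(49.7495−32.0127) = -1.8380. V = [p*·16.9041 + (1−p*)·49.5050]/1.01 = 27.7585. B = V − Δ·S = 107.2727.
(2,1): S=67.2290. Δ = (V_up−V_dn)/(S_up−S_dn) = (0.0000−16.9041)/(77.3133−49.7495) = -0.6133. V = [p*·0.0000 + (1−p*)·16.9041]/1.01 = 5.7150. B = V − Δ·S = 46.9446.
(2,2): S=104.4775. Δ = (V_up−V_dn)/(S_up−S_dn) = (0.0000−0.0000)/(120.1491−77.3133) = 0.0000. V = [p*·0.0000 + (1−p*)·0.0000]/1.01 = 0.0000. B = V − Δ·S = 0.0000.
(1,0): S=58.4600. Δ = (V_up−V_dn)/(S_up−S_dn) = (5.7150−27.7585)/(67.2290−43.2604) = -0.9197. V = [p*·5.7150 + (1−p*)·27.7585]/1.01 = 13.1109. B = V − Δ·S = 66.8757.
(1,1): S=90.8500. Δ = (V_up−V_dn)/(S_up−S_dn) = (0.0000−5.7150)/(104.4775−67.2290) = -0.1534. V = [p*·0.0000 + (1−p*)·5.7150]/1.01 = 1.9321. B = V − Δ·S = 15.8711.
(0,0): S=79.0000. Δ = (V_up−V_dn)/(S_up−S_dn) = (1.9321−13.1109)/(90.8500−58.4600) = -0.3451. V = [p*·1.9321 + (1−p*)·13.1109]/1.01 = 5.6924. B = V − Δ·S = 32.9577.
Each (Δ,B) replicates both successor values, so the strategy is self-financing and V0 is arbitrage-free.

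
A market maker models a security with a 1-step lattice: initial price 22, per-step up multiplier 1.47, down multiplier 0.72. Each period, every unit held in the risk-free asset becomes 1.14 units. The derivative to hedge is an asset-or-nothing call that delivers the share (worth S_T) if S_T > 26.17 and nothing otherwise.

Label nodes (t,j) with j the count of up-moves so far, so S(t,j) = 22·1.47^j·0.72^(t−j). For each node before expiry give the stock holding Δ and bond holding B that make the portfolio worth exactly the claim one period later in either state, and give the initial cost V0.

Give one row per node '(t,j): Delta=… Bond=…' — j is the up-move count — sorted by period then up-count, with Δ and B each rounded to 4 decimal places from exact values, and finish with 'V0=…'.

No-arbitrage ⇒ martingale measure with p* = (R−d)/(u−d) = 0.5600.
Terminal payoffs: V(1,0)=0.0000, V(1,1)=32.3400
(0,0): S=22.0000. Δ = (V_up−V_dn)/(S_up−S_dn) = (32.3400−0.0000)/(32.3400−15.8400) = 1.9600. V = [p*·32.3400 + (1−p*)·0.0000]/1.14 = 15.8863. B = V − Δ·S = -27.2337.
Root portfolio cost Δ·22+B reproduces V0=15.8863.

(0,0): Delta=1.9600 Bond=-27.2337
V0=15.8863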